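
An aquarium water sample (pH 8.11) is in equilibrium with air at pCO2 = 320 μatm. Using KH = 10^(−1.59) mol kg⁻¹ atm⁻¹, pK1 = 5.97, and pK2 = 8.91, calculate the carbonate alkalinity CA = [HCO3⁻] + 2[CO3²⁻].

[CO2*] = KH · pCO2 = 10^(−1.59) × 320×10^-6 = 8.225×10^-6 mol/kg
α₀ = 1/(1 + K1/[H⁺] + K1K2/[H⁺]²) = 1/(1 + 10^+2.14 + 10^+1.34) = 0.006214
DIC = [CO2*]/α₀ = 8.225×10^-6 / 0.006214 = 1.324 mmol/kg
CA = (α₁ + 2α₂)·DIC = (0.8578 + 2×0.1360) × 1.324 = 1.50 mmol/kg

CA = 1.50 mmol/kg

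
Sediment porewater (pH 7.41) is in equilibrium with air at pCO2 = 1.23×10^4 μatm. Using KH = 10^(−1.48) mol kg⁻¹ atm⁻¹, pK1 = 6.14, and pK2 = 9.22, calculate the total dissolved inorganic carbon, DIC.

[CO2*] = KH · pCO2 = 10^(−1.48) × 1.23×10^4×10^-6 = 4.073×10^-4 mol/kg
α₀ = 1/(1 + K1/[H⁺] + K1K2/[H⁺]²) = 1/(1 + 10^+1.27 + 10^-0.54) = 0.05023
DIC = [CO2*]/α₀ = 4.073×10^-4 / 0.05023 = 8.11 mmol/kg

DIC = 8.11 mmol/kg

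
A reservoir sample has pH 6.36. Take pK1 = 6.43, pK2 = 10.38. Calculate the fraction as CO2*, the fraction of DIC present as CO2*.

α₀ = 0.540

α₀ = 1 / (1 + K1/[H⁺] + K1K2/[H⁺]²) = 1 / (1 + 10^-0.07 + 10^-4.09)
   = 1 / (1 + 0.85114 + 8.1283×10^-5) = 1/1.8512 = 0.5402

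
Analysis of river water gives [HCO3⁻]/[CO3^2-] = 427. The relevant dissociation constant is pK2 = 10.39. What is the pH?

From K2 = [H⁺][CO3^2-]/[HCO3⁻]:  pH = pK2 − log₁₀([HCO3⁻]/[CO3^2-])
log₁₀(427) = +2.630
pH = 10.39 − (+2.630) = 7.76

pH = 7.76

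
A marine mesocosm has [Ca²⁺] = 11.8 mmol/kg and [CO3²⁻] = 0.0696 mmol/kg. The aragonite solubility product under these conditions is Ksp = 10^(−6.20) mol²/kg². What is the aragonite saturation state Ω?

Ksp = 10^(−6.20) = 6.310×10^-7
Ω = [Ca²⁺][CO3²⁻]/Ksp = (11.8×10^-3)(0.0696×10^-3) / 6.310×10^-7 = 1.30

Ω = 1.30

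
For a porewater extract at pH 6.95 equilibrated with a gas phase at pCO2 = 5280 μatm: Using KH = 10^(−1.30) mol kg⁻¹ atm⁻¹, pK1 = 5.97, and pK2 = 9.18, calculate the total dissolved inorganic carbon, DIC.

[CO2*] = KH · pCO2 = 10^(−1.30) × 5280×10^-6 = 2.646×10^-4 mol/kg
α₀ = 1/(1 + K1/[H⁺] + K1K2/[H⁺]²) = 1/(1 + 10^+0.98 + 10^-1.25) = 0.09428
DIC = [CO2*]/α₀ = 2.646×10^-4 / 0.09428 = 2.81 mmol/kg

DIC = 2.81 mmol/kg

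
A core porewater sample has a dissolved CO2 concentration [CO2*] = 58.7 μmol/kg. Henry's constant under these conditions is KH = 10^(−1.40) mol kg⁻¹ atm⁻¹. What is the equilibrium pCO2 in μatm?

pCO2 = 1470 μatm

KH = 10^(−1.40) = 3.981×10^-2 mol kg⁻¹ atm⁻¹
pCO2 = [CO2*]/KH = 58.7×10^-6 / 3.981×10^-2 = 1.47×10^-3 atm = 1470 μatm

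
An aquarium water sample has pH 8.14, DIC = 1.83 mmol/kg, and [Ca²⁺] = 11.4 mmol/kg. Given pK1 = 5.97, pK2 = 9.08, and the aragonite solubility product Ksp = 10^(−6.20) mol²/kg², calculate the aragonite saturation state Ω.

Ω = 3.38

α₂ = 1 / (1 + [H⁺]/K2 + [H⁺]²/(K1K2)) = 1 / (1 + 10^+0.94 + 10^-1.23)
   = 1 / (1 + 8.7096 + 0.058884) = 1/9.7685 = 0.1024
[CO3²⁻] = α₂ × DIC = 0.1024 × 1.83 = 0.1873 mmol/kg
Ksp = 10^(−6.20) = 6.310×10^-7
Ω = [Ca²⁺][CO3²⁻]/Ksp = (11.4×10^-3)(1.873×10^-4) / 6.310×10^-7 = 3.38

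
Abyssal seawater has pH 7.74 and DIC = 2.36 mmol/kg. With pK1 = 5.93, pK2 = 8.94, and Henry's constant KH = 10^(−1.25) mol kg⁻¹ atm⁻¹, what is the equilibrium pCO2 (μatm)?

α₀ = 1 / (1 + K1/[H⁺] + K1K2/[H⁺]²) = 1 / (1 + 10^+1.81 + 10^+0.61)
   = 1 / (1 + 64.565 + 4.0738) = 1/69.639 = 0.01436
[CO2*] = α₀ × DIC = 0.01436 × 2.36 = 0.03389 mmol/kg
pCO2 = [CO2*]/KH = 3.389×10^-5 / 5.623×10^-2 = 603 μatm

pCO2 = 603 μatm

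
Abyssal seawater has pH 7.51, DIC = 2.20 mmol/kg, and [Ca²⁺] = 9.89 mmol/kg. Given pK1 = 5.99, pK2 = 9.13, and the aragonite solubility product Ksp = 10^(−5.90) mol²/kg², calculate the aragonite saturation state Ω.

Ω = 0.393

α₂ = 1 / (1 + [H⁺]/K2 + [H⁺]²/(K1K2)) = 1 / (1 + 10^+1.62 + 10^+0.10)
   = 1 / (1 + 41.687 + 1.2589) = 1/43.946 = 0.02276
[CO3²⁻] = α₂ × DIC = 0.02276 × 2.20 = 0.05006 mmol/kg
Ksp = 10^(−5.90) = 1.259×10^-6
Ω = [Ca²⁺][CO3²⁻]/Ksp = (9.89×10^-3)(5.006×10^-5) / 1.259×10^-6 = 0.393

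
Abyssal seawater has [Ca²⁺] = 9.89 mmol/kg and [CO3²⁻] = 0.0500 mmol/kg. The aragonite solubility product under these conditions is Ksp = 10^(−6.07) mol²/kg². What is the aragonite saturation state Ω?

Ksp = 10^(−6.07) = 8.511×10^-7
Ω = [Ca²⁺][CO3²⁻]/Ksp = (9.89×10^-3)(0.0500×10^-3) / 8.511×10^-7 = 0.581

Ω = 0.581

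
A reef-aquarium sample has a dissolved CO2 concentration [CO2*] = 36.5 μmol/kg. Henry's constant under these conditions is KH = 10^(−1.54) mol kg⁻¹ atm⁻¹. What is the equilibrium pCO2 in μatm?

KH = 10^(−1.54) = 2.884×10^-2 mol kg⁻¹ atm⁻¹
pCO2 = [CO2*]/KH = 36.5×10^-6 / 2.884×10^-2 = 1.27×10^-3 atm = 1270 μatm

pCO2 = 1270 μatm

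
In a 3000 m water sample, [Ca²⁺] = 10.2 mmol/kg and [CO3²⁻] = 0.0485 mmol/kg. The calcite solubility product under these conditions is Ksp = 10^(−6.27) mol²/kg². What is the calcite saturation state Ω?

Ω = 0.921

Ksp = 10^(−6.27) = 5.370×10^-7
Ω = [Ca²⁺][CO3²⁻]/Ksp = (10.2×10^-3)(0.0485×10^-3) / 5.370×10^-7 = 0.921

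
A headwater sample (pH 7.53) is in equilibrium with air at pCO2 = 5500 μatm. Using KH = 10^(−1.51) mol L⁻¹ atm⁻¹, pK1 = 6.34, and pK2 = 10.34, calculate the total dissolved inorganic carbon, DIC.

DIC = 2.81 mmol/L

[CO2*] = KH · pCO2 = 10^(−1.51) × 5500×10^-6 = 1.700×10^-4 mol/L
α₀ = 1/(1 + K1/[H⁺] + K1K2/[H⁺]²) = 1/(1 + 10^+1.19 + 10^-1.62) = 0.06056
DIC = [CO2*]/α₀ = 1.700×10^-4 / 0.06056 = 2.81 mmol/L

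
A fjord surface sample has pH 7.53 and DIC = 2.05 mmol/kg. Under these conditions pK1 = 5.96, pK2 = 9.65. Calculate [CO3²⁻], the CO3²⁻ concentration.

α₂ = 1 / (1 + [H⁺]/K2 + [H⁺]²/(K1K2)) = 1 / (1 + 10^+2.12 + 10^+0.55)
   = 1 / (1 + 131.83 + 3.5481) = 1/136.37 = 0.007333
[CO3²⁻] = α₂ × DIC = 0.007333 × 2.05 = 0.0150 mmol/kg = 15.0 μmol/kg

[CO3²⁻] = 15.0 μmol/kg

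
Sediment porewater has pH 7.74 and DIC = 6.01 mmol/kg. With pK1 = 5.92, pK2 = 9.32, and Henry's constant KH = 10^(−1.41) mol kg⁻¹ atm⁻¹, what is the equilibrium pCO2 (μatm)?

pCO2 = 2250 μatm

α₀ = 1 / (1 + K1/[H⁺] + K1K2/[H⁺]²) = 1 / (1 + 10^+1.82 + 10^+0.24)
   = 1 / (1 + 66.069 + 1.7378) = 1/68.807 = 0.01453
[CO2*] = α₀ × DIC = 0.01453 × 6.01 = 0.08735 mmol/kg
pCO2 = [CO2*]/KH = 8.735×10^-5 / 3.890×10^-2 = 2250 μatm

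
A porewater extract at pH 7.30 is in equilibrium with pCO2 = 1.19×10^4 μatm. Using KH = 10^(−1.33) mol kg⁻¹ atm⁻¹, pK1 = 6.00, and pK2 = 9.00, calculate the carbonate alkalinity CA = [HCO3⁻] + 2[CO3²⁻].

[CO2*] = KH · pCO2 = 10^(−1.33) × 1.19×10^4×10^-6 = 5.566×10^-4 mol/kg
α₀ = 1/(1 + K1/[H⁺] + K1K2/[H⁺]²) = 1/(1 + 10^+1.30 + 10^-0.40) = 0.04684
DIC = [CO2*]/α₀ = 5.566×10^-4 / 0.04684 = 11.88 mmol/kg
CA = (α₁ + 2α₂)·DIC = (0.9345 + 2×0.01865) × 11.88 = 11.5 mmol/kg

CA = 11.5 mmol/kg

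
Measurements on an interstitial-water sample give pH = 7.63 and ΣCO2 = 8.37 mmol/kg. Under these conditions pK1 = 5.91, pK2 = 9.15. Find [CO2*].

α₀ = 1 / (1 + K1/[H⁺] + K1K2/[H⁺]²) = 1 / (1 + 10^+1.72 + 10^+0.20)
   = 1 / (1 + 52.481 + 1.5849) = 1/55.066 = 0.01816
[CO2*] = α₀ × DIC = 0.01816 × 8.37 = 0.152 mmol/kg

[CO2*] = 0.152 mmol/kg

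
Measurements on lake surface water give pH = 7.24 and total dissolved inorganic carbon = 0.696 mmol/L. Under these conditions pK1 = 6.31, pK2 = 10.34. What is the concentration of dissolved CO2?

[CO2*] = 0.0731 mmol/L

α₀ = 1 / (1 + K1/[H⁺] + K1K2/[H⁺]²) = 1 / (1 + 10^+0.93 + 10^-2.17)
   = 1 / (1 + 8.5114 + 0.0067608) = 1/9.5181 = 0.1051
[CO2*] = α₀ × DIC = 0.1051 × 0.696 = 0.0731 mmol/L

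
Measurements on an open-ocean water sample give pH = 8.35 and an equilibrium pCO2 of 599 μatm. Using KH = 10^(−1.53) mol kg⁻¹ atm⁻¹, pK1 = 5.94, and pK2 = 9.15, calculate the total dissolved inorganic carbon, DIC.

DIC = 5.28 mmol/kg

[CO2*] = KH · pCO2 = 10^(−1.53) × 599×10^-6 = 1.768×10^-5 mol/kg
α₀ = 1/(1 + K1/[H⁺] + K1K2/[H⁺]²) = 1/(1 + 10^+2.41 + 10^+1.61) = 0.003347
DIC = [CO2*]/α₀ = 1.768×10^-5 / 0.003347 = 5.28 mmol/kg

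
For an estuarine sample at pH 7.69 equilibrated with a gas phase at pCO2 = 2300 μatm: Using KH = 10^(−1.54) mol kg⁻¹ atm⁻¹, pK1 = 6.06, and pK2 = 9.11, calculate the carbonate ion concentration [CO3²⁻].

[CO3²⁻] = 0.108 mmol/kg

[CO2*] = KH · pCO2 = 10^(−1.54) × 2300×10^-6 = 6.633×10^-5 mol/kg
α₀ = 1/(1 + K1/[H⁺] + K1K2/[H⁺]²) = 1/(1 + 10^+1.63 + 10^+0.21) = 0.02208
DIC = [CO2*]/α₀ = 6.633×10^-5 / 0.02208 = 3.004 mmol/kg
[CO3²⁻] = α₂·DIC; α₂ = 0.03582, so [CO3²⁻] = 0.03582 × 3.004 = 0.108 mmol/kg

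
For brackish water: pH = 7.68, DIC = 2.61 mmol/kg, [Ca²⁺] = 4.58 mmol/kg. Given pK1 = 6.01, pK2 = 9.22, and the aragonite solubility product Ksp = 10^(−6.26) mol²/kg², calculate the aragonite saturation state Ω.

Ω = 0.597

α₂ = 1 / (1 + [H⁺]/K2 + [H⁺]²/(K1K2)) = 1 / (1 + 10^+1.54 + 10^-0.13)
   = 1 / (1 + 34.674 + 0.74131) = 1/36.415 = 0.02746
[CO3²⁻] = α₂ × DIC = 0.02746 × 2.61 = 0.07167 mmol/kg
Ksp = 10^(−6.26) = 5.495×10^-7
Ω = [Ca²⁺][CO3²⁻]/Ksp = (4.58×10^-3)(7.167×10^-5) / 5.495×10^-7 = 0.597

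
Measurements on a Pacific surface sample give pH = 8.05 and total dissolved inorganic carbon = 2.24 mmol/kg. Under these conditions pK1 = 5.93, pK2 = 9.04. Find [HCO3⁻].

α₁ = 1 / (1 + [H⁺]/K1 + K2/[H⁺]) = 1 / (1 + 10^-2.12 + 10^-0.99)
   = 1 / (1 + 0.0075858 + 0.10233) = 1/1.1099 = 0.9010
[HCO3⁻] = α₁ × DIC = 0.9010 × 2.24 = 2.02 mmol/kg

[HCO3⁻] = 2.02 mmol/kg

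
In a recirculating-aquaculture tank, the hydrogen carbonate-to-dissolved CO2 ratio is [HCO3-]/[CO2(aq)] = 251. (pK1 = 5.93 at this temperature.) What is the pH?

From K1 = [H⁺][HCO3-]/[CO2(aq)]:  pH = pK1 + log₁₀([HCO3-]/[CO2(aq)])
log₁₀(251) = +2.400
pH = 5.93 + (+2.400) = 8.33

pH = 8.33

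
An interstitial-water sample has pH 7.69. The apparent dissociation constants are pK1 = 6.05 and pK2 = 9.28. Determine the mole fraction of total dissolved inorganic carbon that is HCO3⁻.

α₁ = 1 / (1 + [H⁺]/K1 + K2/[H⁺]) = 1 / (1 + 10^-1.64 + 10^-1.59)
   = 1 / (1 + 0.022909 + 0.025704) = 1/1.0486 = 0.9536

α₁ = 0.954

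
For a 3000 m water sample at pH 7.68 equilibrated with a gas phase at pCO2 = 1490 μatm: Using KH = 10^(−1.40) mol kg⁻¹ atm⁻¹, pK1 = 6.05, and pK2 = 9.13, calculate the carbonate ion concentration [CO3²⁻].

[CO2*] = KH · pCO2 = 10^(−1.40) × 1490×10^-6 = 5.932×10^-5 mol/kg
α₀ = 1/(1 + K1/[H⁺] + K1K2/[H⁺]²) = 1/(1 + 10^+1.63 + 10^+0.18) = 0.02214
DIC = [CO2*]/α₀ = 5.932×10^-5 / 0.02214 = 2.679 mmol/kg
[CO3²⁻] = α₂·DIC; α₂ = 0.03351, so [CO3²⁻] = 0.03351 × 2.679 = 0.0898 mmol/kg

[CO3²⁻] = 0.0898 mmol/kg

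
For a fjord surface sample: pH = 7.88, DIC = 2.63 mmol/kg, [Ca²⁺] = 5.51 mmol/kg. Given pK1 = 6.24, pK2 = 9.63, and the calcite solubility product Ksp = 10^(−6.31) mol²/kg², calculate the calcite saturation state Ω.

Ω = 0.506

α₂ = 1 / (1 + [H⁺]/K2 + [H⁺]²/(K1K2)) = 1 / (1 + 10^+1.75 + 10^+0.11)
   = 1 / (1 + 56.234 + 1.2882) = 1/58.522 = 0.01709
[CO3²⁻] = α₂ × DIC = 0.01709 × 2.63 = 0.04494 mmol/kg
Ksp = 10^(−6.31) = 4.898×10^-7
Ω = [Ca²⁺][CO3²⁻]/Ksp = (5.51×10^-3)(4.494×10^-5) / 4.898×10^-7 = 0.506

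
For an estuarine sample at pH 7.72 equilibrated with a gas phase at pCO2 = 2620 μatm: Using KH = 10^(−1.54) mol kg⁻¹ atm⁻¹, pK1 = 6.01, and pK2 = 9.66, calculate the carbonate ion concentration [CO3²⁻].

[CO2*] = KH · pCO2 = 10^(−1.54) × 2620×10^-6 = 7.556×10^-5 mol/kg
α₀ = 1/(1 + K1/[H⁺] + K1K2/[H⁺]²) = 1/(1 + 10^+1.71 + 10^-0.23) = 0.01891
DIC = [CO2*]/α₀ = 7.556×10^-5 / 0.01891 = 3.995 mmol/kg
[CO3²⁻] = α₂·DIC; α₂ = 0.01114, so [CO3²⁻] = 0.01114 × 3.995 = 0.0445 mmol/kg

[CO3²⁻] = 0.0445 mmol/kg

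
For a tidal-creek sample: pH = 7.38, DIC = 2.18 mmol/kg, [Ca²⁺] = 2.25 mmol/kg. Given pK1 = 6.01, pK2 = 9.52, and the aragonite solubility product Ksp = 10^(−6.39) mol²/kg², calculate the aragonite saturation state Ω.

α₂ = 1 / (1 + [H⁺]/K2 + [H⁺]²/(K1K2)) = 1 / (1 + 10^+2.14 + 10^+0.77)
   = 1 / (1 + 138.04 + 5.8884) = 1/144.93 = 0.006900
[CO3²⁻] = α₂ × DIC = 0.006900 × 2.18 = 0.01504 mmol/kg = 15.04 μmol/kg
Ksp = 10^(−6.39) = 4.074×10^-7
Ω = [Ca²⁺][CO3²⁻]/Ksp = (2.25×10^-3)(1.504×10^-5) / 4.074×10^-7 = 0.0831

Ω = 0.0831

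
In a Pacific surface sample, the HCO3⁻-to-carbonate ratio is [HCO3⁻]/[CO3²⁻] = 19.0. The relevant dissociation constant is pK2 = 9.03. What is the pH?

pH = 7.75

From K2 = [H⁺][CO3²⁻]/[HCO3⁻]:  pH = pK2 − log₁₀([HCO3⁻]/[CO3²⁻])
log₁₀(19.0) = +1.279
pH = 9.03 − (+1.279) = 7.75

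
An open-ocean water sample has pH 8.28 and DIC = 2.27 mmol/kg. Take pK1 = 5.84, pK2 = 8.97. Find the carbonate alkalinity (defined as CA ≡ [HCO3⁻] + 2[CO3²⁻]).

CA = [HCO3⁻] + 2[CO3²⁻] = (α₁ + 2α₂)·DIC
At pH 8.28: [H⁺]/K1 = 10^-2.44 = 0.0036308, K2/[H⁺] = 10^-0.69 = 0.20417
α₁ = 1/(1 + 0.0036308 + 0.20417) = 1/1.2078 = 0.8279; α₂ = α₁·K2/[H⁺] = 0.1690
α₁ + 2α₂ = 1.1660
CA = 1.1660 × 2.27 = 2.65 mmol/kg

CA = 2.65 mmol/kg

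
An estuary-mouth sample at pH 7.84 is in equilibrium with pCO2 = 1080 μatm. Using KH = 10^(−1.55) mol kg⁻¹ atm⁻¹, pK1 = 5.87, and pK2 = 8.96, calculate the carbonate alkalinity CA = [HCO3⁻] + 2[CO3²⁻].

[CO2*] = KH · pCO2 = 10^(−1.55) × 1080×10^-6 = 3.044×10^-5 mol/kg
α₀ = 1/(1 + K1/[H⁺] + K1K2/[H⁺]²) = 1/(1 + 10^+1.97 + 10^+0.85) = 0.009861
DIC = [CO2*]/α₀ = 3.044×10^-5 / 0.009861 = 3.087 mmol/kg
CA = (α₁ + 2α₂)·DIC = (0.9203 + 2×0.06981) × 3.087 = 3.27 mmol/kg

CA = 3.27 mmol/kg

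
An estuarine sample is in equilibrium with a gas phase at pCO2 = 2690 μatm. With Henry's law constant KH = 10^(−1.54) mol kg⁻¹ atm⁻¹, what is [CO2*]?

[CO2*] = 77.6 μmol/kg

KH = 10^(−1.54) = 2.884×10^-2 mol kg⁻¹ atm⁻¹
[CO2*] = KH · pCO2 = 2.884×10^-2 × 2690×10^-6 atm = 7.76×10^-5 mol/kg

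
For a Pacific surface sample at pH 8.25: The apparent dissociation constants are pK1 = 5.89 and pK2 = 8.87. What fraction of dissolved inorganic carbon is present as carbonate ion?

α₂ = 1 / (1 + [H⁺]/K2 + [H⁺]²/(K1K2)) = 1 / (1 + 10^+0.62 + 10^-1.74)
   = 1 / (1 + 4.1687 + 0.018197) = 1/5.1869 = 0.1928

α₂ = 0.193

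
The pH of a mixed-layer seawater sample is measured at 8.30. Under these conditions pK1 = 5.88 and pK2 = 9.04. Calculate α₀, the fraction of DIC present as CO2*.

α₀ = 0.00321

α₀ = 1 / (1 + K1/[H⁺] + K1K2/[H⁺]²) = 1 / (1 + 10^+2.42 + 10^+1.68)
   = 1 / (1 + 263.03 + 47.863) = 1/311.89 = 0.003206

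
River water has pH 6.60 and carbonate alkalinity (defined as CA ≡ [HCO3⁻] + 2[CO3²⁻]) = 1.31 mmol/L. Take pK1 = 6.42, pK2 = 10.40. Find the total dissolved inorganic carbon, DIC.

DIC = 2.18 mmol/L

CA = [HCO3⁻] + 2[CO3²⁻] = (α₁ + 2α₂)·DIC
At pH 6.60: [H⁺]/K1 = 10^-0.18 = 0.66069, K2/[H⁺] = 10^-3.80 = 0.00015849
α₁ = 1/(1 + 0.66069 + 0.00015849) = 1/1.6609 = 0.6021; α₂ = α₁·K2/[H⁺] = 9.543×10^-5
α₁ + 2α₂ = 0.6023
DIC = CA / (α₁ + 2α₂) = 1.31 / 0.6023 = 2.18 mmol/L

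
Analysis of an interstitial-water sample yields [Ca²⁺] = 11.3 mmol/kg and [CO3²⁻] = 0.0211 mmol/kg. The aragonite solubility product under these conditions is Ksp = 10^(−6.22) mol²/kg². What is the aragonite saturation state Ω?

Ksp = 10^(−6.22) = 6.026×10^-7
Ω = [Ca²⁺][CO3²⁻]/Ksp = (11.3×10^-3)(0.0211×10^-3) / 6.026×10^-7 = 0.396

Ω = 0.396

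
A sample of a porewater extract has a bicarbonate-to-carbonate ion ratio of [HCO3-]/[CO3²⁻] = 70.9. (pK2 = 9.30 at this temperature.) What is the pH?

From K2 = [H⁺][CO3²⁻]/[HCO3-]:  pH = pK2 − log₁₀([HCO3-]/[CO3²⁻])
log₁₀(70.9) = +1.851
pH = 9.30 − (+1.851) = 7.45

pH = 7.45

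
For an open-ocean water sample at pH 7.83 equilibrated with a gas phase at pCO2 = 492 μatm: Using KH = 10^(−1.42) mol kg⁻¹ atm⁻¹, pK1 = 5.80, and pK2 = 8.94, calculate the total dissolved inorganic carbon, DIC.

DIC = 2.18 mmol/kg

[CO2*] = KH · pCO2 = 10^(−1.42) × 492×10^-6 = 1.871×10^-5 mol/kg
α₀ = 1/(1 + K1/[H⁺] + K1K2/[H⁺]²) = 1/(1 + 10^+2.03 + 10^+0.92) = 0.008586
DIC = [CO2*]/α₀ = 1.871×10^-5 / 0.008586 = 2.18 mmol/kg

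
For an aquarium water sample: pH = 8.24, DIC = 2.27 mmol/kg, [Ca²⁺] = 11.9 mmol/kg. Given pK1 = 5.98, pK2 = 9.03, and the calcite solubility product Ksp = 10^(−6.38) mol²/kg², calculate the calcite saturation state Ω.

α₂ = 1 / (1 + [H⁺]/K2 + [H⁺]²/(K1K2)) = 1 / (1 + 10^+0.79 + 10^-1.47)
   = 1 / (1 + 6.1660 + 0.033884) = 1/7.1998 = 0.1389
[CO3²⁻] = α₂ × DIC = 0.1389 × 2.27 = 0.3153 mmol/kg
Ksp = 10^(−6.38) = 4.169×10^-7
Ω = [Ca²⁺][CO3²⁻]/Ksp = (11.9×10^-3)(3.153×10^-4) / 4.169×10^-7 = 9.00

Ω = 9.00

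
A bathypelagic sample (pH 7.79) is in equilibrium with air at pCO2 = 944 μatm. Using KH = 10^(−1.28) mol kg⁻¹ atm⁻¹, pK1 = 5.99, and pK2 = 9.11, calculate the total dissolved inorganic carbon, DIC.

DIC = 3.33 mmol/kg

[CO2*] = KH · pCO2 = 10^(−1.28) × 944×10^-6 = 4.954×10^-5 mol/kg
α₀ = 1/(1 + K1/[H⁺] + K1K2/[H⁺]²) = 1/(1 + 10^+1.80 + 10^+0.48) = 0.01490
DIC = [CO2*]/α₀ = 4.954×10^-5 / 0.01490 = 3.33 mmol/kg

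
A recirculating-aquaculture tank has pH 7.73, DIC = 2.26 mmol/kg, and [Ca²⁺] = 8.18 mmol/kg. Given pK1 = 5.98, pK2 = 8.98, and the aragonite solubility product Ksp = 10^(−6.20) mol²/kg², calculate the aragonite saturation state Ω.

Ω = 1.53

α₂ = 1 / (1 + [H⁺]/K2 + [H⁺]²/(K1K2)) = 1 / (1 + 10^+1.25 + 10^-0.50)
   = 1 / (1 + 17.783 + 0.31623) = 1/19.099 = 0.05236
[CO3²⁻] = α₂ × DIC = 0.05236 × 2.26 = 0.1183 mmol/kg
Ksp = 10^(−6.20) = 6.310×10^-7
Ω = [Ca²⁺][CO3²⁻]/Ksp = (8.18×10^-3)(1.183×10^-4) / 6.310×10^-7 = 1.53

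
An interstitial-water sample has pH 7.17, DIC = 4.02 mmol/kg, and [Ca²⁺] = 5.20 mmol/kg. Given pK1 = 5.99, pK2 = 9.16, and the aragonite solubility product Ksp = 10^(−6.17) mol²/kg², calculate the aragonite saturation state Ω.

α₂ = 1 / (1 + [H⁺]/K2 + [H⁺]²/(K1K2)) = 1 / (1 + 10^+1.99 + 10^+0.81)
   = 1 / (1 + 97.724 + 6.4565) = 1/105.18 = 0.009507
[CO3²⁻] = α₂ × DIC = 0.009507 × 4.02 = 0.03822 mmol/kg
Ksp = 10^(−6.17) = 6.761×10^-7
Ω = [Ca²⁺][CO3²⁻]/Ksp = (5.20×10^-3)(3.822×10^-5) / 6.761×10^-7 = 0.294

Ω = 0.294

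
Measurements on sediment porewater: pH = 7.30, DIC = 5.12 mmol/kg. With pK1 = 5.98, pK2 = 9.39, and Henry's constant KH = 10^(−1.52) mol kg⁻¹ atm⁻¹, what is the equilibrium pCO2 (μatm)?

pCO2 = 7680 μatm

α₀ = 1 / (1 + K1/[H⁺] + K1K2/[H⁺]²) = 1 / (1 + 10^+1.32 + 10^-0.77)
   = 1 / (1 + 20.893 + 0.16982) = 1/22.063 = 0.04533
[CO2*] = α₀ × DIC = 0.04533 × 5.12 = 0.2321 mmol/kg
pCO2 = [CO2*]/KH = 2.321×10^-4 / 3.020×10^-2 = 7680 μatm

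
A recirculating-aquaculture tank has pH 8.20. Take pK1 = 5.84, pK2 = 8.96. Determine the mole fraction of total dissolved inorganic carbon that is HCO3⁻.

α₁ = 1 / (1 + [H⁺]/K1 + K2/[H⁺]) = 1 / (1 + 10^-2.36 + 10^-0.76)
   = 1 / (1 + 0.0043652 + 0.17378) = 1/1.1781 = 0.8488

α₁ = 0.849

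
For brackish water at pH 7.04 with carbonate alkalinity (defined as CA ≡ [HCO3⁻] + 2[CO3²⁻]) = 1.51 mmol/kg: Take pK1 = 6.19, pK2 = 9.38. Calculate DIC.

CA = [HCO3⁻] + 2[CO3²⁻] = (α₁ + 2α₂)·DIC
At pH 7.04: [H⁺]/K1 = 10^-0.85 = 0.14125, K2/[H⁺] = 10^-2.34 = 0.0045709
α₁ = 1/(1 + 0.14125 + 0.0045709) = 1/1.1458 = 0.8727; α₂ = α₁·K2/[H⁺] = 0.003989
α₁ + 2α₂ = 0.8807
DIC = CA / (α₁ + 2α₂) = 1.51 / 0.8807 = 1.71 mmol/kg

DIC = 1.71 mmol/kg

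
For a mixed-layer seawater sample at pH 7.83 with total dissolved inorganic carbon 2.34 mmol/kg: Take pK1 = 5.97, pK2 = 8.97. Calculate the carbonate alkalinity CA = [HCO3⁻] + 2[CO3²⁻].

CA = [HCO3⁻] + 2[CO3²⁻] = (α₁ + 2α₂)·DIC
At pH 7.83: [H⁺]/K1 = 10^-1.86 = 0.013804, K2/[H⁺] = 10^-1.14 = 0.072444
α₁ = 1/(1 + 0.013804 + 0.072444) = 1/1.0862 = 0.9206; α₂ = α₁·K2/[H⁺] = 0.06669
α₁ + 2α₂ = 1.0540
CA = 1.0540 × 2.34 = 2.47 mmol/kg

CA = 2.47 mmol/kg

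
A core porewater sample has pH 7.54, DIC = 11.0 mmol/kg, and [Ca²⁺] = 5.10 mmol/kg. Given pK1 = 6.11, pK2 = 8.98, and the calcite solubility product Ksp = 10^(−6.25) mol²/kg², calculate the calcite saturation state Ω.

α₂ = 1 / (1 + [H⁺]/K2 + [H⁺]²/(K1K2)) = 1 / (1 + 10^+1.44 + 10^+0.01)
   = 1 / (1 + 27.542 + 1.0233) = 1/29.566 = 0.03382
[CO3²⁻] = α₂ × DIC = 0.03382 × 11.0 = 0.3721 mmol/kg
Ksp = 10^(−6.25) = 5.623×10^-7
Ω = [Ca²⁺][CO3²⁻]/Ksp = (5.10×10^-3)(3.721×10^-4) / 5.623×10^-7 = 3.37

Ω = 3.37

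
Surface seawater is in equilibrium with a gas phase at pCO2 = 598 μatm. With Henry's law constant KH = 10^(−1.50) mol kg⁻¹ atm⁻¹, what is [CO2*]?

[CO2*] = 18.9 μmol/kg

KH = 10^(−1.50) = 3.162×10^-2 mol kg⁻¹ atm⁻¹
[CO2*] = KH · pCO2 = 3.162×10^-2 × 598×10^-6 atm = 1.89×10^-5 mol/kg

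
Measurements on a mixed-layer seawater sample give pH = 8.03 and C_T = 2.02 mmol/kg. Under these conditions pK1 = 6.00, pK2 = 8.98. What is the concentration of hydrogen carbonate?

[HCO3⁻] = 1.80 mmol/kg

α₁ = 1 / (1 + [H⁺]/K1 + K2/[H⁺]) = 1 / (1 + 10^-2.03 + 10^-0.95)
   = 1 / (1 + 0.0093325 + 0.11220) = 1/1.1215 = 0.8916
[HCO3⁻] = α₁ × DIC = 0.8916 × 2.02 = 1.80 mmol/kg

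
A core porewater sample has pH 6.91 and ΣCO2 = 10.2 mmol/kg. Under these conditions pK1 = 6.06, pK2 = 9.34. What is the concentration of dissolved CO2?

α₀ = 1 / (1 + K1/[H⁺] + K1K2/[H⁺]²) = 1 / (1 + 10^+0.85 + 10^-1.58)
   = 1 / (1 + 7.0795 + 0.026303) = 1/8.1058 = 0.1234
[CO2*] = α₀ × DIC = 0.1234 × 10.2 = 1.26 mmol/kg

[CO2*] = 1.26 mmol/kg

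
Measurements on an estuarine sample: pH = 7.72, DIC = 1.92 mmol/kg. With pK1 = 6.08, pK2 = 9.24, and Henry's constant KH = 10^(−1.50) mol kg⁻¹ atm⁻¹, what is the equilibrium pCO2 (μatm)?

pCO2 = 1320 μatm

α₀ = 1 / (1 + K1/[H⁺] + K1K2/[H⁺]²) = 1 / (1 + 10^+1.64 + 10^+0.12)
   = 1 / (1 + 43.652 + 1.3183) = 1/45.970 = 0.02175
[CO2*] = α₀ × DIC = 0.02175 × 1.92 = 0.04177 mmol/kg
pCO2 = [CO2*]/KH = 4.177×10^-5 / 3.162×10^-2 = 1320 μatm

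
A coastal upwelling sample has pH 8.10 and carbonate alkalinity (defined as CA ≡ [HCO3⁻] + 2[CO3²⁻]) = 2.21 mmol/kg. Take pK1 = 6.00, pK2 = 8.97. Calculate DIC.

DIC = 1.99 mmol/kg

CA = [HCO3⁻] + 2[CO3²⁻] = (α₁ + 2α₂)·DIC
At pH 8.10: [H⁺]/K1 = 10^-2.10 = 0.0079433, K2/[H⁺] = 10^-0.87 = 0.13490
α₁ = 1/(1 + 0.0079433 + 0.13490) = 1/1.1428 = 0.8750; α₂ = α₁·K2/[H⁺] = 0.1180
α₁ + 2α₂ = 1.1111
DIC = CA / (α₁ + 2α₂) = 2.21 / 1.1111 = 1.99 mmol/kg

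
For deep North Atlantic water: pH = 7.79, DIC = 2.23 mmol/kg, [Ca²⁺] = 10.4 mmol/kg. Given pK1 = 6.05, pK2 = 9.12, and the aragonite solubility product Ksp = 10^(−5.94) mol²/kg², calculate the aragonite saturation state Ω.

α₂ = 1 / (1 + [H⁺]/K2 + [H⁺]²/(K1K2)) = 1 / (1 + 10^+1.33 + 10^-0.41)
   = 1 / (1 + 21.380 + 0.38905) = 1/22.769 = 0.04392
[CO3²⁻] = α₂ × DIC = 0.04392 × 2.23 = 0.09794 mmol/kg
Ksp = 10^(−5.94) = 1.148×10^-6
Ω = [Ca²⁺][CO3²⁻]/Ksp = (10.4×10^-3)(9.794×10^-5) / 1.148×10^-6 = 0.887

Ω = 0.887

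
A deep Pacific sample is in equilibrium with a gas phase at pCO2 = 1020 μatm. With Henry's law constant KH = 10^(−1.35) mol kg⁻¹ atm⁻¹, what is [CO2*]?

KH = 10^(−1.35) = 4.467×10^-2 mol kg⁻¹ atm⁻¹
[CO2*] = KH · pCO2 = 4.467×10^-2 × 1020×10^-6 atm = 4.56×10^-5 mol/kg

[CO2*] = 45.6 μmol/kg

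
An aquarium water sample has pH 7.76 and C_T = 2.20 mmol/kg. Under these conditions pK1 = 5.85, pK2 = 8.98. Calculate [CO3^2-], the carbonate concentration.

[CO3²⁻] = 0.124 mmol/kg

α₂ = 1 / (1 + [H⁺]/K2 + [H⁺]²/(K1K2)) = 1 / (1 + 10^+1.22 + 10^-0.69)
   = 1 / (1 + 16.596 + 0.20417) = 1/17.800 = 0.05618
[CO3²⁻] = α₂ × DIC = 0.05618 × 2.20 = 0.124 mmol/kg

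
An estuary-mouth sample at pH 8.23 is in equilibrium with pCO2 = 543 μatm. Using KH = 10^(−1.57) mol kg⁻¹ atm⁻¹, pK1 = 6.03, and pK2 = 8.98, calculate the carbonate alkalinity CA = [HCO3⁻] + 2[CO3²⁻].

CA = 3.14 mmol/kg

[CO2*] = KH · pCO2 = 10^(−1.57) × 543×10^-6 = 1.462×10^-5 mol/kg
α₀ = 1/(1 + K1/[H⁺] + K1K2/[H⁺]²) = 1/(1 + 10^+2.20 + 10^+1.45) = 0.005328
DIC = [CO2*]/α₀ = 1.462×10^-5 / 0.005328 = 2.743 mmol/kg
CA = (α₁ + 2α₂)·DIC = (0.8445 + 2×0.1502) × 2.743 = 3.14 mmol/kg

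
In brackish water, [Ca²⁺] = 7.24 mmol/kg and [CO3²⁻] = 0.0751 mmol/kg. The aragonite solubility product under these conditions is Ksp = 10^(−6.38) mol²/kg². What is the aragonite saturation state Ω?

Ksp = 10^(−6.38) = 4.169×10^-7
Ω = [Ca²⁺][CO3²⁻]/Ksp = (7.24×10^-3)(0.0751×10^-3) / 4.169×10^-7 = 1.30

Ω = 1.30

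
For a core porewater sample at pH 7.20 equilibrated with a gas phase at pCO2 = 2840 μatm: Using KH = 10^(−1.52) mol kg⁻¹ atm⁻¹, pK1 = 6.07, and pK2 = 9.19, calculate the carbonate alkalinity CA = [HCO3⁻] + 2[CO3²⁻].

[CO2*] = KH · pCO2 = 10^(−1.52) × 2840×10^-6 = 8.577×10^-5 mol/kg
α₀ = 1/(1 + K1/[H⁺] + K1K2/[H⁺]²) = 1/(1 + 10^+1.13 + 10^-0.86) = 0.06836
DIC = [CO2*]/α₀ = 8.577×10^-5 / 0.06836 = 1.255 mmol/kg
CA = (α₁ + 2α₂)·DIC = (0.9222 + 2×0.009437) × 1.255 = 1.18 mmol/kg

CA = 1.18 mmol/kg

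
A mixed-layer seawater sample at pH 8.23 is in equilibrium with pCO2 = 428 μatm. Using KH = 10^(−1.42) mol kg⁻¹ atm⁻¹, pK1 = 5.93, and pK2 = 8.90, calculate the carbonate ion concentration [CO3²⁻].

[CO3²⁻] = 0.694 mmol/kg

[CO2*] = KH · pCO2 = 10^(−1.42) × 428×10^-6 = 1.627×10^-5 mol/kg
α₀ = 1/(1 + K1/[H⁺] + K1K2/[H⁺]²) = 1/(1 + 10^+2.30 + 10^+1.63) = 0.004112
DIC = [CO2*]/α₀ = 1.627×10^-5 / 0.004112 = 3.957 mmol/kg
[CO3²⁻] = α₂·DIC; α₂ = 0.1754, so [CO3²⁻] = 0.1754 × 3.957 = 0.694 mmol/kg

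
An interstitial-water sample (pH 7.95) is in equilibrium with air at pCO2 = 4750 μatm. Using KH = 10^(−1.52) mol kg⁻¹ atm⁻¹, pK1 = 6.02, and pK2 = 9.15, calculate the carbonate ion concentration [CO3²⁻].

[CO3²⁻] = 0.770 mmol/kg

[CO2*] = KH · pCO2 = 10^(−1.52) × 4750×10^-6 = 1.434×10^-4 mol/kg
α₀ = 1/(1 + K1/[H⁺] + K1K2/[H⁺]²) = 1/(1 + 10^+1.93 + 10^+0.73) = 0.01093
DIC = [CO2*]/α₀ = 1.434×10^-4 / 0.01093 = 13.12 mmol/kg
[CO3²⁻] = α₂·DIC; α₂ = 0.05870, so [CO3²⁻] = 0.05870 × 13.12 = 0.770 mmol/kg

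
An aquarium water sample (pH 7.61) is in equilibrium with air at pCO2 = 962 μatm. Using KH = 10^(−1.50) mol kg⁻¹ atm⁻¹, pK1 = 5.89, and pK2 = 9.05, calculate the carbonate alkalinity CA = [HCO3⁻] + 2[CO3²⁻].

CA = 1.71 mmol/kg

[CO2*] = KH · pCO2 = 10^(−1.50) × 962×10^-6 = 3.042×10^-5 mol/kg
α₀ = 1/(1 + K1/[H⁺] + K1K2/[H⁺]²) = 1/(1 + 10^+1.72 + 10^+0.28) = 0.01806
DIC = [CO2*]/α₀ = 3.042×10^-5 / 0.01806 = 1.685 mmol/kg
CA = (α₁ + 2α₂)·DIC = (0.9475 + 2×0.03440) × 1.685 = 1.71 mmol/kg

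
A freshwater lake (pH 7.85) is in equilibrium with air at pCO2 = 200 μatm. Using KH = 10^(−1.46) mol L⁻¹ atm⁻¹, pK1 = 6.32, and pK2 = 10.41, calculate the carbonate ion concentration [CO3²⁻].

[CO2*] = KH · pCO2 = 10^(−1.46) × 200×10^-6 = 6.935×10^-6 mol/L
α₀ = 1/(1 + K1/[H⁺] + K1K2/[H⁺]²) = 1/(1 + 10^+1.53 + 10^-1.03) = 0.02859
DIC = [CO2*]/α₀ = 6.935×10^-6 / 0.02859 = 0.2426 mmol/L
[CO3²⁻] = α₂·DIC; α₂ = 0.002668, so [CO3²⁻] = 0.002668 × 0.2426 = 0.000647 mmol/L = 0.647 μmol/L

[CO3²⁻] = 0.647 μmol/L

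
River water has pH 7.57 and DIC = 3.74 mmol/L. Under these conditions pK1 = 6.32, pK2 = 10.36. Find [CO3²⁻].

[CO3²⁻] = 5.73 μmol/L

α₂ = 1 / (1 + [H⁺]/K2 + [H⁺]²/(K1K2)) = 1 / (1 + 10^+2.79 + 10^+1.54)
   = 1 / (1 + 616.60 + 34.674) = 1/652.27 = 0.001533
[CO3²⁻] = α₂ × DIC = 0.001533 × 3.74 = 0.00573 mmol/L = 5.73 μmol/L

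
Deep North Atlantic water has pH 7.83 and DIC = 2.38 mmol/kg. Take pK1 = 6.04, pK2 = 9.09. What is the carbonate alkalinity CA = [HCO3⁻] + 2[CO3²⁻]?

CA = [HCO3⁻] + 2[CO3²⁻] = (α₁ + 2α₂)·DIC
At pH 7.83: [H⁺]/K1 = 10^-1.79 = 0.016218, K2/[H⁺] = 10^-1.26 = 0.054954
α₁ = 1/(1 + 0.016218 + 0.054954) = 1/1.0712 = 0.9336; α₂ = α₁·K2/[H⁺] = 0.05130
α₁ + 2α₂ = 1.0362
CA = 1.0362 × 2.38 = 2.47 mmol/kg

CA = 2.47 mmol/kg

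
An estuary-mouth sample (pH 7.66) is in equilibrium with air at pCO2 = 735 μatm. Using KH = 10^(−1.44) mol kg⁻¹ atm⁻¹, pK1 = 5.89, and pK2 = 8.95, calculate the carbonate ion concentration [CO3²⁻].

[CO3²⁻] = 0.0806 mmol/kg

[CO2*] = KH · pCO2 = 10^(−1.44) × 735×10^-6 = 2.669×10^-5 mol/kg
α₀ = 1/(1 + K1/[H⁺] + K1K2/[H⁺]²) = 1/(1 + 10^+1.77 + 10^+0.48) = 0.01590
DIC = [CO2*]/α₀ = 2.669×10^-5 / 0.01590 = 1.679 mmol/kg
[CO3²⁻] = α₂·DIC; α₂ = 0.04801, so [CO3²⁻] = 0.04801 × 1.679 = 0.0806 mmol/kg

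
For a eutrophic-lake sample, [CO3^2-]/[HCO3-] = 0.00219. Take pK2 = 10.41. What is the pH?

From K2 = [H⁺][CO3^2-]/[HCO3-]:  pH = pK2 + log₁₀([CO3^2-]/[HCO3-])
log₁₀(0.00219) = -2.660
pH = 10.41 + (-2.660) = 7.75

pH = 7.75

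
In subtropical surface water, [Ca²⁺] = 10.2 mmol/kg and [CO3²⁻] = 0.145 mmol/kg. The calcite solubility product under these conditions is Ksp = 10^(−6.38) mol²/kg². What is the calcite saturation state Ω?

Ksp = 10^(−6.38) = 4.169×10^-7
Ω = [Ca²⁺][CO3²⁻]/Ksp = (10.2×10^-3)(0.145×10^-3) / 4.169×10^-7 = 3.55

Ω = 3.55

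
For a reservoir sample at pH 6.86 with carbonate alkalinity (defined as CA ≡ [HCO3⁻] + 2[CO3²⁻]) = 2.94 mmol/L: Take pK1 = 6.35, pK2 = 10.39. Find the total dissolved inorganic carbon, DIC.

DIC = 3.85 mmol/L

CA = [HCO3⁻] + 2[CO3²⁻] = (α₁ + 2α₂)·DIC
At pH 6.86: [H⁺]/K1 = 10^-0.51 = 0.30903, K2/[H⁺] = 10^-3.53 = 0.00029512
α₁ = 1/(1 + 0.30903 + 0.00029512) = 1/1.3093 = 0.7638; α₂ = α₁·K2/[H⁺] = 0.0002254
α₁ + 2α₂ = 0.7642
DIC = CA / (α₁ + 2α₂) = 2.94 / 0.7642 = 3.85 mmol/L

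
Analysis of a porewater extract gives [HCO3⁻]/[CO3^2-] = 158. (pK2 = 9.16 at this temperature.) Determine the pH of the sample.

From K2 = [H⁺][CO3^2-]/[HCO3⁻]:  pH = pK2 − log₁₀([HCO3⁻]/[CO3^2-])
log₁₀(158) = +2.199
pH = 9.16 − (+2.199) = 6.96

pH = 6.96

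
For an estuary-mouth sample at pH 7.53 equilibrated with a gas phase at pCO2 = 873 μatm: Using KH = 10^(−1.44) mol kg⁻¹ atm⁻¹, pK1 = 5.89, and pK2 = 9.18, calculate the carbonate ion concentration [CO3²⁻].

[CO3²⁻] = 0.0310 mmol/kg

[CO2*] = KH · pCO2 = 10^(−1.44) × 873×10^-6 = 3.170×10^-5 mol/kg
α₀ = 1/(1 + K1/[H⁺] + K1K2/[H⁺]²) = 1/(1 + 10^+1.64 + 10^-0.01) = 0.02192
DIC = [CO2*]/α₀ = 3.170×10^-5 / 0.02192 = 1.446 mmol/kg
[CO3²⁻] = α₂·DIC; α₂ = 0.02142, so [CO3²⁻] = 0.02142 × 1.446 = 0.0310 mmol/kg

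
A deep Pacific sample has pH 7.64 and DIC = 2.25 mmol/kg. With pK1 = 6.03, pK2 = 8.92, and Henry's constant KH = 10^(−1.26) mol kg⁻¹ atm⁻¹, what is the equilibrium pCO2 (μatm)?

α₀ = 1 / (1 + K1/[H⁺] + K1K2/[H⁺]²) = 1 / (1 + 10^+1.61 + 10^+0.33)
   = 1 / (1 + 40.738 + 2.1380) = 1/43.876 = 0.02279
[CO2*] = α₀ × DIC = 0.02279 × 2.25 = 0.05128 mmol/kg
pCO2 = [CO2*]/KH = 5.128×10^-5 / 5.495×10^-2 = 933 μatm

pCO2 = 933 μatm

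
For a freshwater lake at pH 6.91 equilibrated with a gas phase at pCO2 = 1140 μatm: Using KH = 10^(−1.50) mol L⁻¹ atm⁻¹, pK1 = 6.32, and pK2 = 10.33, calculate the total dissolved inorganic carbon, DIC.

[CO2*] = KH · pCO2 = 10^(−1.50) × 1140×10^-6 = 3.605×10^-5 mol/L
α₀ = 1/(1 + K1/[H⁺] + K1K2/[H⁺]²) = 1/(1 + 10^+0.59 + 10^-2.83) = 0.2044
DIC = [CO2*]/α₀ = 3.605×10^-5 / 0.2044 = 0.176 mmol/L

DIC = 0.176 mmol/L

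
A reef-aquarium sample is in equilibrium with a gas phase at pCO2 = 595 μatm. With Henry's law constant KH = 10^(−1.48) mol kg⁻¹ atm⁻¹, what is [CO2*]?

KH = 10^(−1.48) = 3.311×10^-2 mol kg⁻¹ atm⁻¹
[CO2*] = KH · pCO2 = 3.311×10^-2 × 595×10^-6 atm = 1.97×10^-5 mol/kg

[CO2*] = 19.7 μmol/kg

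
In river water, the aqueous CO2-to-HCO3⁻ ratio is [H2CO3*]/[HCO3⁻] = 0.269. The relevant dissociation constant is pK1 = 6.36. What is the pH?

From K1 = [H⁺][HCO3⁻]/[H2CO3*]:  pH = pK1 − log₁₀([H2CO3*]/[HCO3⁻])
log₁₀(0.269) = -0.570
pH = 6.36 − (-0.570) = 6.93

pH = 6.93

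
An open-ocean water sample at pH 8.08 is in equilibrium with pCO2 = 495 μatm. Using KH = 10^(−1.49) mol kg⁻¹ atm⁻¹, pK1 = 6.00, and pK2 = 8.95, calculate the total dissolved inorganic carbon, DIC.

DIC = 2.20 mmol/kg

[CO2*] = KH · pCO2 = 10^(−1.49) × 495×10^-6 = 1.602×10^-5 mol/kg
α₀ = 1/(1 + K1/[H⁺] + K1K2/[H⁺]²) = 1/(1 + 10^+2.08 + 10^+1.21) = 0.007276
DIC = [CO2*]/α₀ = 1.602×10^-5 / 0.007276 = 2.20 mmol/kg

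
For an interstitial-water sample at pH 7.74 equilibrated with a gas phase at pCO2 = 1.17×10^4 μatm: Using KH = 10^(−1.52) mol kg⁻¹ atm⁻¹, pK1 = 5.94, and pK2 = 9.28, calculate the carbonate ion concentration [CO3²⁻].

[CO2*] = KH · pCO2 = 10^(−1.52) × 1.17×10^4×10^-6 = 3.533×10^-4 mol/kg
α₀ = 1/(1 + K1/[H⁺] + K1K2/[H⁺]²) = 1/(1 + 10^+1.80 + 10^+0.26) = 0.01517
DIC = [CO2*]/α₀ = 3.533×10^-4 / 0.01517 = 23.29 mmol/kg
[CO3²⁻] = α₂·DIC; α₂ = 0.02761, so [CO3²⁻] = 0.02761 × 23.29 = 0.643 mmol/kg

[CO3²⁻] = 0.643 mmol/kg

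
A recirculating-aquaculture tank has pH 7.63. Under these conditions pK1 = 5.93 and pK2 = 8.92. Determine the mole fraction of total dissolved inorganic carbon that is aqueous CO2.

α₀ = 1 / (1 + K1/[H⁺] + K1K2/[H⁺]²) = 1 / (1 + 10^+1.70 + 10^+0.41)
   = 1 / (1 + 50.119 + 2.5704) = 1/53.689 = 0.01863

α₀ = 0.0186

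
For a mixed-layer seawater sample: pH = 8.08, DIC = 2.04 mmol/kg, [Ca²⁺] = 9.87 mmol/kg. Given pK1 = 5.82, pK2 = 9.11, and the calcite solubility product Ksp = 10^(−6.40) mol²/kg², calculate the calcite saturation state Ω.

Ω = 4.30

α₂ = 1 / (1 + [H⁺]/K2 + [H⁺]²/(K1K2)) = 1 / (1 + 10^+1.03 + 10^-1.23)
   = 1 / (1 + 10.715 + 0.058884) = 1/11.774 = 0.08493
[CO3²⁻] = α₂ × DIC = 0.08493 × 2.04 = 0.1733 mmol/kg
Ksp = 10^(−6.40) = 3.981×10^-7
Ω = [Ca²⁺][CO3²⁻]/Ksp = (9.87×10^-3)(1.733×10^-4) / 3.981×10^-7 = 4.30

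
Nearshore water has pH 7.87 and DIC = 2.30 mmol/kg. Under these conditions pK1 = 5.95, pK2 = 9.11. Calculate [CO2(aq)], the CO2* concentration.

α₀ = 1 / (1 + K1/[H⁺] + K1K2/[H⁺]²) = 1 / (1 + 10^+1.92 + 10^+0.68)
   = 1 / (1 + 83.176 + 4.7863) = 1/88.963 = 0.01124
[CO2*] = α₀ × DIC = 0.01124 × 2.30 = 0.0259 mmol/kg

[CO2*] = 0.0259 mmol/kg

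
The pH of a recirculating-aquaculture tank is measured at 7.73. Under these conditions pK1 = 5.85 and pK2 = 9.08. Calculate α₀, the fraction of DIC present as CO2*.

α₀ = 1 / (1 + K1/[H⁺] + K1K2/[H⁺]²) = 1 / (1 + 10^+1.88 + 10^+0.53)
   = 1 / (1 + 75.858 + 3.3884) = 1/80.246 = 0.01246

α₀ = 0.0125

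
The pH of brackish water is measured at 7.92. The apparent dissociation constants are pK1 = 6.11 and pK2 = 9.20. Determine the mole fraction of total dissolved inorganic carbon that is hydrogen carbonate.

α₁ = 1 / (1 + [H⁺]/K1 + K2/[H⁺]) = 1 / (1 + 10^-1.81 + 10^-1.28)
   = 1 / (1 + 0.015488 + 0.052481) = 1/1.0680 = 0.9364

α₁ = 0.936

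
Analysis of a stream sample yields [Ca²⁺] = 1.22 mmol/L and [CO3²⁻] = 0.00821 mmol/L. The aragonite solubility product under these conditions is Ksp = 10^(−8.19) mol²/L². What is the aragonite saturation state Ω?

Ω = 1.55

Ksp = 10^(−8.19) = 6.457×10^-9
Ω = [Ca²⁺][CO3²⁻]/Ksp = (1.22×10^-3)(0.00821×10^-3) / 6.457×10^-9 = 1.55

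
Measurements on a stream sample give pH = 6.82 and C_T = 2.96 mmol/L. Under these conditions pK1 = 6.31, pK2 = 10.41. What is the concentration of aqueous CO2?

α₀ = 1 / (1 + K1/[H⁺] + K1K2/[H⁺]²) = 1 / (1 + 10^+0.51 + 10^-3.08)
   = 1 / (1 + 3.2359 + 0.00083176) = 1/4.2368 = 0.2360
[CO2*] = α₀ × DIC = 0.2360 × 2.96 = 0.699 mmol/L

[CO2*] = 0.699 mmol/L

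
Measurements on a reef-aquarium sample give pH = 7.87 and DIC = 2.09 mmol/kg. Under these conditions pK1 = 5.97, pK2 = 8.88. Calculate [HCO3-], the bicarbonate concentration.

[HCO3⁻] = 1.88 mmol/kg

α₁ = 1 / (1 + [H⁺]/K1 + K2/[H⁺]) = 1 / (1 + 10^-1.90 + 10^-1.01)
   = 1 / (1 + 0.012589 + 0.097724) = 1/1.1103 = 0.9006
[HCO3⁻] = α₁ × DIC = 0.9006 × 2.09 = 1.88 mmol/kg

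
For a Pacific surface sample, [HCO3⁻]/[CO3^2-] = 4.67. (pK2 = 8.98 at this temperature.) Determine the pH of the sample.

From K2 = [H⁺][CO3^2-]/[HCO3⁻]:  pH = pK2 − log₁₀([HCO3⁻]/[CO3^2-])
log₁₀(4.67) = +0.669
pH = 8.98 − (+0.669) = 8.31

pH = 8.31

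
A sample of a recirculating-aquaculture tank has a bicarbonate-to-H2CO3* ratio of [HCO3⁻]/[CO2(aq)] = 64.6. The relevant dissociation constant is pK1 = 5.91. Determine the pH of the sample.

From K1 = [H⁺][HCO3⁻]/[CO2(aq)]:  pH = pK1 + log₁₀([HCO3⁻]/[CO2(aq)])
log₁₀(64.6) = +1.810
pH = 5.91 + (+1.810) = 7.72

pH = 7.72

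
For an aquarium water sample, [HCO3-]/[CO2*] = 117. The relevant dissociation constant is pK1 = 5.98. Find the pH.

From K1 = [H⁺][HCO3-]/[CO2*]:  pH = pK1 + log₁₀([HCO3-]/[CO2*])
log₁₀(117) = +2.068
pH = 5.98 + (+2.068) = 8.05

pH = 8.05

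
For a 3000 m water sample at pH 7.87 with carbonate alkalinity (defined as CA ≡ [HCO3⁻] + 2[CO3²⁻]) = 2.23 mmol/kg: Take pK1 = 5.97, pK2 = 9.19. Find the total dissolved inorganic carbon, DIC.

CA = [HCO3⁻] + 2[CO3²⁻] = (α₁ + 2α₂)·DIC
At pH 7.87: [H⁺]/K1 = 10^-1.90 = 0.012589, K2/[H⁺] = 10^-1.32 = 0.047863
α₁ = 1/(1 + 0.012589 + 0.047863) = 1/1.0605 = 0.9430; α₂ = α₁·K2/[H⁺] = 0.04513
α₁ + 2α₂ = 1.0333
DIC = CA / (α₁ + 2α₂) = 2.23 / 1.0333 = 2.16 mmol/kg

DIC = 2.16 mmol/kg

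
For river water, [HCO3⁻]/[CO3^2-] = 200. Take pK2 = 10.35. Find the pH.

pH = 8.05

From K2 = [H⁺][CO3^2-]/[HCO3⁻]:  pH = pK2 − log₁₀([HCO3⁻]/[CO3^2-])
log₁₀(200) = +2.301
pH = 10.35 − (+2.301) = 8.05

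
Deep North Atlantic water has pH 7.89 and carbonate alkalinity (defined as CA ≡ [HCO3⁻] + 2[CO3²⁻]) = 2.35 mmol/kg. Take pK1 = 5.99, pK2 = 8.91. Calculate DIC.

CA = [HCO3⁻] + 2[CO3²⁻] = (α₁ + 2α₂)·DIC
At pH 7.89: [H⁺]/K1 = 10^-1.90 = 0.012589, K2/[H⁺] = 10^-1.02 = 0.095499
α₁ = 1/(1 + 0.012589 + 0.095499) = 1/1.1081 = 0.9025; α₂ = α₁·K2/[H⁺] = 0.08618
α₁ + 2α₂ = 1.0748
DIC = CA / (α₁ + 2α₂) = 2.35 / 1.0748 = 2.19 mmol/kg

DIC = 2.19 mmol/kg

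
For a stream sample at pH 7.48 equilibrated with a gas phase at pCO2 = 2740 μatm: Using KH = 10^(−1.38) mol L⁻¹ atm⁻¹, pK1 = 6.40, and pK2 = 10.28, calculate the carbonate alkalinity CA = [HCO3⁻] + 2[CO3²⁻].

CA = 1.38 mmol/L

[CO2*] = KH · pCO2 = 10^(−1.38) × 2740×10^-6 = 1.142×10^-4 mol/L
α₀ = 1/(1 + K1/[H⁺] + K1K2/[H⁺]²) = 1/(1 + 10^+1.08 + 10^-1.72) = 0.07668
DIC = [CO2*]/α₀ = 1.142×10^-4 / 0.07668 = 1.490 mmol/L
CA = (α₁ + 2α₂)·DIC = (0.9219 + 2×0.001461) × 1.490 = 1.38 mmol/L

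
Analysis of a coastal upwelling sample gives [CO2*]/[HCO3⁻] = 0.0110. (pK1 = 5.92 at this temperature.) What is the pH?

pH = 7.88

From K1 = [H⁺][HCO3⁻]/[CO2*]:  pH = pK1 − log₁₀([CO2*]/[HCO3⁻])
log₁₀(0.0110) = -1.959
pH = 5.92 − (-1.959) = 7.88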